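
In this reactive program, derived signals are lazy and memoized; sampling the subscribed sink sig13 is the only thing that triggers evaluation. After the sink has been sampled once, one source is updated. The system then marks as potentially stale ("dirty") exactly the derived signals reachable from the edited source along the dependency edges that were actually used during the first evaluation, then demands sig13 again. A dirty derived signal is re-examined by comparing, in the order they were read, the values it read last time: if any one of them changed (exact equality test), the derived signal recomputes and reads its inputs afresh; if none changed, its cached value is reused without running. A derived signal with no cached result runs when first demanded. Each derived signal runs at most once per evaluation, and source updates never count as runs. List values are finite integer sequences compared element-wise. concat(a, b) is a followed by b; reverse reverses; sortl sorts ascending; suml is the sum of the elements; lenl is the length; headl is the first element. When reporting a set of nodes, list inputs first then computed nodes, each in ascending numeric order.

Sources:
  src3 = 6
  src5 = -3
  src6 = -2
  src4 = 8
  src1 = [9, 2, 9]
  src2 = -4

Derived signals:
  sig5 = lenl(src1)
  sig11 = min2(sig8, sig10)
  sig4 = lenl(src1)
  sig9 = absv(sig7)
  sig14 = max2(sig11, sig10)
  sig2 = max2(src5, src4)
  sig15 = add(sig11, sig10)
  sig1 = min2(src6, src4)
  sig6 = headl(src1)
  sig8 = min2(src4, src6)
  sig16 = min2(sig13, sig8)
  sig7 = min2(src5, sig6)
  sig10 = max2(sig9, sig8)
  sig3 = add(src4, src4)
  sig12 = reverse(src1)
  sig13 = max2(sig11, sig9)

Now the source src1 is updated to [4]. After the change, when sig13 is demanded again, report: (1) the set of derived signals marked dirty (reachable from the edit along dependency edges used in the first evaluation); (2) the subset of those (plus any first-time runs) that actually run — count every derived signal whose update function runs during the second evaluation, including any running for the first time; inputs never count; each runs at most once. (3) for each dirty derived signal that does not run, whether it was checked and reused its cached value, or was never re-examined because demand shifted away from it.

The edit dirties: sig6, sig7, sig9, sig10, sig11, sig13.
2 derived signals run: sig6, sig7.
Cache hits after checking: sig9, sig10, sig11, sig13.
Note the absorption at sig7: it re-runs yet its value is the same, leaving the output's value untouched.

First demand of the output computes:
  sig6 = headl([9, 2, 9]) = 9
  sig7 = min2(-3, 9) = -3
  sig8 = min2(8, -2) = -2
  sig9 = absv(-3) = 3
  sig10 = max2(3, -2) = 3
  sig11 = min2(-2, 3) = -2
  sig13 = max2(-2, 3) = 3

After the edit, cleaning proceeds:
  sig6: a read changed (src1 [9, 2, 9]->[4]) — executes, giving 4.
  sig7: a read changed (sig6 9->4) — executes, giving -3 — identical to its old value.
  sig9: dirty, but its reads are unchanged (sig7 unchanged); cached 3 stands.
  sig10: dirty, but its reads are unchanged (sig9 unchanged, sig8 unchanged); cached 3 stands.
  sig11: dirty, but its reads are unchanged (sig8 unchanged, sig10 unchanged); cached -2 stands.
  sig13: dirty, but its reads are unchanged (sig11 unchanged, sig9 unchanged); cached 3 stands.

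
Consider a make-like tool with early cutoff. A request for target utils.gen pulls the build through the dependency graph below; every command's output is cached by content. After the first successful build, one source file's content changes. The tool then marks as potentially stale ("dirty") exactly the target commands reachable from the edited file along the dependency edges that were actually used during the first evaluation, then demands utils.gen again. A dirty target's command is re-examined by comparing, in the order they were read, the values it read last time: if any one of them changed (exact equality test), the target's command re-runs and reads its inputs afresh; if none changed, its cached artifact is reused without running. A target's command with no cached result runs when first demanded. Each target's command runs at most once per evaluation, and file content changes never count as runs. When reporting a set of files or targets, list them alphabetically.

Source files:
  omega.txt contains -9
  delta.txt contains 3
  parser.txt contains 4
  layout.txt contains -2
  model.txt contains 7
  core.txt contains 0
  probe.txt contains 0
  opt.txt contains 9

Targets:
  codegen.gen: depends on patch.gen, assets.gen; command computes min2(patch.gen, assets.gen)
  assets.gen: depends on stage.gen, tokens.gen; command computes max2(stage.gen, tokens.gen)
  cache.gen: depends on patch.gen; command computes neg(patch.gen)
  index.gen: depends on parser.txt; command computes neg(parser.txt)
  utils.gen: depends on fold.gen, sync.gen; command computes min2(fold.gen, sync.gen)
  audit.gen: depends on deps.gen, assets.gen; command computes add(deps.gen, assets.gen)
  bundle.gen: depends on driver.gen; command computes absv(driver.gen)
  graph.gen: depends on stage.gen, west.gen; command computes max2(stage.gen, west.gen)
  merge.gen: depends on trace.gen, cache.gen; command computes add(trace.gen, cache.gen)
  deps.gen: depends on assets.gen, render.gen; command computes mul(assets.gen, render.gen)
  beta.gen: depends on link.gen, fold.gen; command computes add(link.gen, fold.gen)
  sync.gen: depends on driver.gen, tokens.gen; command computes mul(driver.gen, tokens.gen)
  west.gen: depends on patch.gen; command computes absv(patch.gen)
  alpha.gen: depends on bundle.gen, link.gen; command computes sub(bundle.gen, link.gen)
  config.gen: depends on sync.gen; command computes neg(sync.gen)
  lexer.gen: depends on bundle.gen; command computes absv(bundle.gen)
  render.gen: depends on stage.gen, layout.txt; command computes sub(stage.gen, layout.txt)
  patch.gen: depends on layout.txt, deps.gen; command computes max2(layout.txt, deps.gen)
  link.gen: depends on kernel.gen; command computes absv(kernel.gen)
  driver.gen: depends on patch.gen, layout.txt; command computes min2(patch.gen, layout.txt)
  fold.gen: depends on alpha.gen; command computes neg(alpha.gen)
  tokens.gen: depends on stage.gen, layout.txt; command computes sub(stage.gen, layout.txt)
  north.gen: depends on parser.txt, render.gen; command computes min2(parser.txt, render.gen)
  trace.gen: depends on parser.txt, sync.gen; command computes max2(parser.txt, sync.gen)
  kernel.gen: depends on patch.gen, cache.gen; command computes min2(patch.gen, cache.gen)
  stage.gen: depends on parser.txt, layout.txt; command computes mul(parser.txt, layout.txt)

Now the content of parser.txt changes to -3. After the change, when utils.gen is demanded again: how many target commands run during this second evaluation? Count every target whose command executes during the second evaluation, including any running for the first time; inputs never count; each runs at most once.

First demand of the output computes:
  stage.gen = mul(4, -2) = -8
  render.gen = sub(-8, -2) = -6
  tokens.gen = sub(-8, -2) = -6
  assets.gen = max2(-8, -6) = -6
  deps.gen = mul(-6, -6) = 36
  patch.gen = max2(-2, 36) = 36
  cache.gen = neg(36) = -36
  driver.gen = min2(36, -2) = -2
  bundle.gen = absv(-2) = 2
  kernel.gen = min2(36, -36) = -36
  link.gen = absv(-36) = 36
  alpha.gen = sub(2, 36) = -34
  fold.gen = neg(-34) = 34
  sync.gen = mul(-2, -6) = 12
  utils.gen = min2(34, 12) = 12

After the edit, cleaning proceeds:
  stage.gen: a read changed (parser.txt 4->-3) — executes, giving 6.
  render.gen: a read changed (stage.gen -8->6) — executes, giving 8.
  tokens.gen: a read changed (stage.gen -8->6) — executes, giving 8.
  assets.gen: a read changed (stage.gen -8->6; tokens.gen -6->8) — executes, giving 8.
  deps.gen: a read changed (assets.gen -6->8; render.gen -6->8) — executes, giving 64.
  patch.gen: a read changed (deps.gen 36->64) — executes, giving 64.
  cache.gen: a read changed (patch.gen 36->64) — executes, giving -64.
  driver.gen: a read changed (patch.gen 36->64) — executes, giving -2 — identical to its old value.
  bundle.gen: dirty, but its reads are unchanged (driver.gen unchanged); cached 2 stands.
  kernel.gen: a read changed (patch.gen 36->64; cache.gen -36->-64) — executes, giving -64.
  link.gen: a read changed (kernel.gen -36->-64) — executes, giving 64.
  alpha.gen: a read changed (link.gen 36->64) — executes, giving -62.
  fold.gen: a read changed (alpha.gen -34->-62) — executes, giving 62.
  sync.gen: a read changed (tokens.gen -6->8) — executes, giving -16.
  utils.gen: a read changed (fold.gen 34->62; sync.gen 12->-16) — executes, giving -16.

Note where the cutoff bites: bundle.gen is checked, finds nothing changed, and keeps its cache.

14 target commands run: alpha.gen, assets.gen, cache.gen, deps.gen, driver.gen, fold.gen, kernel.gen, link.gen, patch.gen, render.gen, stage.gen, sync.gen, tokens.gen, utils.gen.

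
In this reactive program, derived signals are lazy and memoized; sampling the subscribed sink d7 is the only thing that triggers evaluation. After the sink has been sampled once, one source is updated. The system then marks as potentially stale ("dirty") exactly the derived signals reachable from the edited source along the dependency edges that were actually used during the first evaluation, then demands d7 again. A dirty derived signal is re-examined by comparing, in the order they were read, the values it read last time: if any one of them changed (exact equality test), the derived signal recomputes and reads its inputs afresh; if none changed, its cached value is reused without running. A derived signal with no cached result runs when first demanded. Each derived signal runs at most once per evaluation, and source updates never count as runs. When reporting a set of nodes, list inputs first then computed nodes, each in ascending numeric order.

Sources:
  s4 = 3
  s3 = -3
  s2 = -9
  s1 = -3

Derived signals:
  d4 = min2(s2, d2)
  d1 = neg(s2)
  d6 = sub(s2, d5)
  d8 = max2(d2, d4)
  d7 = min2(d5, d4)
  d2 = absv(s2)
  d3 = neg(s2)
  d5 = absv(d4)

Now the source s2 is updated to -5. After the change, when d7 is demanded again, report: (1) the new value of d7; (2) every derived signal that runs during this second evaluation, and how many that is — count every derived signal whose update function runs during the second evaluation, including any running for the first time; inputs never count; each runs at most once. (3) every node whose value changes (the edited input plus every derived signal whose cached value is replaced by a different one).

First demand of the output computes:
  d2 = absv(-9) = 9
  d4 = min2(-9, 9) = -9
  d5 = absv(-9) = 9
  d7 = min2(9, -9) = -9

After the edit, cleaning proceeds:
  d2: a read changed (s2 -9->-5) — executes, giving 5.
  d4: a read changed (s2 -9->-5; d2 9->5) — executes, giving -5.
  d5: a read changed (d4 -9->-5) — executes, giving 5.
  d7: a read changed (d5 9->5; d4 -9->-5) — executes, giving -5.

Demanding d7 again yields -5.
4 derived signals run: d2, d4, d5, d7.
The nodes whose values change: s2, d2, d4, d5, d7.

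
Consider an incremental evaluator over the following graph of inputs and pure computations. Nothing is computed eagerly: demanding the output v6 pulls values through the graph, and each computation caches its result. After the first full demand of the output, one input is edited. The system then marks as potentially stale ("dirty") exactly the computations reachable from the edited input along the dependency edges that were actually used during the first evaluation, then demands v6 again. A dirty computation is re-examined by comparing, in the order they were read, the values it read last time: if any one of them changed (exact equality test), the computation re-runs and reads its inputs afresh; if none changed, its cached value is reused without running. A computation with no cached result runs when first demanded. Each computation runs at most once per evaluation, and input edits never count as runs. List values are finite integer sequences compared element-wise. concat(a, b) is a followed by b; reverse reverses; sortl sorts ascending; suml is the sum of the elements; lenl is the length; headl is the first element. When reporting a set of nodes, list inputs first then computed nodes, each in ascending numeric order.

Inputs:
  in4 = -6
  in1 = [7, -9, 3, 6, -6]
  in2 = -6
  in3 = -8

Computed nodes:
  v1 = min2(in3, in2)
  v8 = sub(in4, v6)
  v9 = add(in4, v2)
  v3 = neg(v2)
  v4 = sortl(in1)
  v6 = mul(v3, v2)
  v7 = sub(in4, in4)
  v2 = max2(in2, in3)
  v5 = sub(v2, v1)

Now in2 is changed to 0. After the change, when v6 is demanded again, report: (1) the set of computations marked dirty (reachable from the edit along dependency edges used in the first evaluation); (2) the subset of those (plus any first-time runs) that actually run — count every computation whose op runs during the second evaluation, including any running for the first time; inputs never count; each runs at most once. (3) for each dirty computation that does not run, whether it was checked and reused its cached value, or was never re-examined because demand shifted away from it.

Dirty set: v2, v3, v6.
Run set: v2, v3, v6 (3 run).
All dirty computations ended up running.

Initial pass — values computed on the first demand:
  v2 = max2(-6, -8) = -6
  v3 = neg(-6) = 6
  v6 = mul(6, -6) = -36

Second demand — change propagation:
  v2: re-runs because in2 -6->0; new result 0.
  v3: re-runs because v2 -6->0; new result 0.
  v6: re-runs because v3 6->0; v2 -6->0; new result 0.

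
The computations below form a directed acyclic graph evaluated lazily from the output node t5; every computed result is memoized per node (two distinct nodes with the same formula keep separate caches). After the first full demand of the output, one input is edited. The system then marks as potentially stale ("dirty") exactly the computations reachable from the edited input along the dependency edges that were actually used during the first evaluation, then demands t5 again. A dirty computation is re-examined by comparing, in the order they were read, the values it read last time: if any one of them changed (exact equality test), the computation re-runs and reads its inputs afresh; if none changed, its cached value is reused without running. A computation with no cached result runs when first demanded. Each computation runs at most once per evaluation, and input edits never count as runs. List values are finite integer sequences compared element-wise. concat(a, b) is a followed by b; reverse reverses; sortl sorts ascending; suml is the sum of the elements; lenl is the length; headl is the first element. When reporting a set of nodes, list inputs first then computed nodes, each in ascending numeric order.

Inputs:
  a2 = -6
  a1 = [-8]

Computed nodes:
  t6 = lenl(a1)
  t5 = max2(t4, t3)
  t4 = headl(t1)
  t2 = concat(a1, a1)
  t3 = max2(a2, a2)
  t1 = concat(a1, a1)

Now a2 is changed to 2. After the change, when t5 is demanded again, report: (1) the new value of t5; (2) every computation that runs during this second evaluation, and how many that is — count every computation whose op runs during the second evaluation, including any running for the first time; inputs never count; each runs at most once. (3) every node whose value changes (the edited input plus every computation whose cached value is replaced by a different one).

First demand of the output computes:
  t1 = concat([-8], [-8]) = [-8, -8]
  t3 = max2(-6, -6) = -6
  t4 = headl([-8, -8]) = -8
  t5 = max2(-8, -6) = -6

After the edit, cleaning proceeds:
  t3: a read changed (a2 -6->2; a2 -6->2) — executes, giving 2.
  t5: a read changed (t3 -6->2) — executes, giving 2.

Demanding t5 again yields 2.
2 computations run: t3, t5.
The nodes whose values change: a2, t3, t5.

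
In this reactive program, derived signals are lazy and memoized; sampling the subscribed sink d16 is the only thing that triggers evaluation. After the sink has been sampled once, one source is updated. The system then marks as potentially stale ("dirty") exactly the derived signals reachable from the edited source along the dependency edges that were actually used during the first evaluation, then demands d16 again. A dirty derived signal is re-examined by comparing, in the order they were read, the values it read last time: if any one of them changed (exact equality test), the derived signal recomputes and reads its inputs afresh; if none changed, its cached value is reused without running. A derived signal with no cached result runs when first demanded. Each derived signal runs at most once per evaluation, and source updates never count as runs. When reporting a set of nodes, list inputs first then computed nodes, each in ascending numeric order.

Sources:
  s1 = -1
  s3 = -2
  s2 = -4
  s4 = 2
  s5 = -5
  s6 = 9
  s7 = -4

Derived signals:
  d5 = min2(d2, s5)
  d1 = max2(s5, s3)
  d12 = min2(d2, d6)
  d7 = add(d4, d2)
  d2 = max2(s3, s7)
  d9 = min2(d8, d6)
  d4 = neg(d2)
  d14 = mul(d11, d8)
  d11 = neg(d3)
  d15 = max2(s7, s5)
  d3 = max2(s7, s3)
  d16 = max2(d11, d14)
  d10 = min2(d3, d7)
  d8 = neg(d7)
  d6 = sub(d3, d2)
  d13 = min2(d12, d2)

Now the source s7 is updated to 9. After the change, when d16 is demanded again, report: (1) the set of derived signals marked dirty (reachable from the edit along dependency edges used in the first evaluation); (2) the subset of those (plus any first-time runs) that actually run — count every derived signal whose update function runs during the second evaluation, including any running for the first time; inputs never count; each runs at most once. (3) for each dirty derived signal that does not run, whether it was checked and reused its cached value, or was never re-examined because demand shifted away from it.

First demand of the output computes:
  d2 = max2(-2, -4) = -2
  d3 = max2(-4, -2) = -2
  d4 = neg(-2) = 2
  d7 = add(2, -2) = 0
  d8 = neg(0) = 0
  d11 = neg(-2) = 2
  d14 = mul(2, 0) = 0
  d16 = max2(2, 0) = 2

After the edit, cleaning proceeds:
  d2: a read changed (s7 -4->9) — executes, giving 9.
  d3: a read changed (s7 -4->9) — executes, giving 9.
  d4: a read changed (d2 -2->9) — executes, giving -9.
  d7: a read changed (d4 2->-9; d2 -2->9) — executes, giving 0 — identical to its old value.
  d8: dirty, but its reads are unchanged (d7 unchanged); cached 0 stands.
  d11: a read changed (d3 -2->9) — executes, giving -9.
  d14: a read changed (d11 2->-9) — executes, giving 0 — identical to its old value.
  d16: a read changed (d11 2->-9) — executes, giving 0.

Note where the cutoff bites: d8 is checked, finds nothing changed, and keeps its cache.

The edit dirties: d2, d3, d4, d7, d8, d11, d14, d16.
7 derived signals run: d2, d3, d4, d7, d11, d14, d16.
Cache hits after checking: d8.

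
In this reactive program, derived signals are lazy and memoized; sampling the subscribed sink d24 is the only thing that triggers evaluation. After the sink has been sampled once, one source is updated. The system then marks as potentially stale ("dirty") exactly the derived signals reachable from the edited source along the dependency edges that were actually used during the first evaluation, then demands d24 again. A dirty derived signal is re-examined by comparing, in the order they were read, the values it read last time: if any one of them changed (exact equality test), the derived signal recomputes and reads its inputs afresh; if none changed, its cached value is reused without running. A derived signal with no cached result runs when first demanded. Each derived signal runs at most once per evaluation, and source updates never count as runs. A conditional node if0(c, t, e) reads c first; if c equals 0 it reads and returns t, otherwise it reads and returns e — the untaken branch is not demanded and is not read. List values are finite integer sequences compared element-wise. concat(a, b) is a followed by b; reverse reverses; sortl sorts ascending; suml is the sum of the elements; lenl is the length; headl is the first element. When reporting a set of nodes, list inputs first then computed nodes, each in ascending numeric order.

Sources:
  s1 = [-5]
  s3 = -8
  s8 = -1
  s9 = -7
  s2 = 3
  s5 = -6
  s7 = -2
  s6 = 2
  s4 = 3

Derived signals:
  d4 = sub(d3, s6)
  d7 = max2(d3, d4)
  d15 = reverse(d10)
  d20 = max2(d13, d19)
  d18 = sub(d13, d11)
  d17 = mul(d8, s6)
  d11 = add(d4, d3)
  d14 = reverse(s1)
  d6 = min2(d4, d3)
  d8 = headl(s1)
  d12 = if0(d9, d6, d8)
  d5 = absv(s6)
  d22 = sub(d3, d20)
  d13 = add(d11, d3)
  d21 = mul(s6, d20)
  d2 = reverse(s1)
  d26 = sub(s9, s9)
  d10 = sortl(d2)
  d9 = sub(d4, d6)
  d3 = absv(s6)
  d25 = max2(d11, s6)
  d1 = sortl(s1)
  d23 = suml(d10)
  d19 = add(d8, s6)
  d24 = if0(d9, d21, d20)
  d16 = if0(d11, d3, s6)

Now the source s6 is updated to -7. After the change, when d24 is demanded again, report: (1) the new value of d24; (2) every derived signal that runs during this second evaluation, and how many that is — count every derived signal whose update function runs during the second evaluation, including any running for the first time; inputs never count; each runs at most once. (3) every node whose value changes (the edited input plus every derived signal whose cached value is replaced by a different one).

Demanding d24 again yields 28.
9 derived signals run: d3, d4, d6, d9, d11, d13, d19, d20, d24.
The nodes whose values change: s6, d3, d4, d6, d9, d11, d13, d19, d20, d24.
Note the branch switch — demand abandons d21, which is never re-examined.

First demand of the output computes:
  d3 = absv(2) = 2
  d4 = sub(2, 2) = 0
  d6 = min2(0, 2) = 0
  d8 = headl([-5]) = -5
  d9 = sub(0, 0) = 0
  d11 = add(0, 2) = 2
  d13 = add(2, 2) = 4
  d19 = add(-5, 2) = -3
  d20 = max2(4, -3) = 4
  d21 = mul(2, 4) = 8
  d24 = if0(d9=0 -> then branch d21) = 8

After the edit, cleaning proceeds:
  d3: a read changed (s6 2->-7) — executes, giving 7.
  d4: a read changed (d3 2->7; s6 2->-7) — executes, giving 14.
  d6: a read changed (d4 0->14; d3 2->7) — executes, giving 7.
  d9: a read changed (d4 0->14; d6 0->7) — executes, giving 7.
  d11: a read changed (d4 0->14; d3 2->7) — executes, giving 21.
  d13: a read changed (d11 2->21; d3 2->7) — executes, giving 28.
  d19: a read changed (s6 2->-7) — executes, giving -12.
  d20: a read changed (d13 4->28; d19 -3->-12) — executes, giving 28.
  d21: stays stale; no demand reaches it after the flip.
  d24: a read changed (d9 0->7) — executes, giving 28.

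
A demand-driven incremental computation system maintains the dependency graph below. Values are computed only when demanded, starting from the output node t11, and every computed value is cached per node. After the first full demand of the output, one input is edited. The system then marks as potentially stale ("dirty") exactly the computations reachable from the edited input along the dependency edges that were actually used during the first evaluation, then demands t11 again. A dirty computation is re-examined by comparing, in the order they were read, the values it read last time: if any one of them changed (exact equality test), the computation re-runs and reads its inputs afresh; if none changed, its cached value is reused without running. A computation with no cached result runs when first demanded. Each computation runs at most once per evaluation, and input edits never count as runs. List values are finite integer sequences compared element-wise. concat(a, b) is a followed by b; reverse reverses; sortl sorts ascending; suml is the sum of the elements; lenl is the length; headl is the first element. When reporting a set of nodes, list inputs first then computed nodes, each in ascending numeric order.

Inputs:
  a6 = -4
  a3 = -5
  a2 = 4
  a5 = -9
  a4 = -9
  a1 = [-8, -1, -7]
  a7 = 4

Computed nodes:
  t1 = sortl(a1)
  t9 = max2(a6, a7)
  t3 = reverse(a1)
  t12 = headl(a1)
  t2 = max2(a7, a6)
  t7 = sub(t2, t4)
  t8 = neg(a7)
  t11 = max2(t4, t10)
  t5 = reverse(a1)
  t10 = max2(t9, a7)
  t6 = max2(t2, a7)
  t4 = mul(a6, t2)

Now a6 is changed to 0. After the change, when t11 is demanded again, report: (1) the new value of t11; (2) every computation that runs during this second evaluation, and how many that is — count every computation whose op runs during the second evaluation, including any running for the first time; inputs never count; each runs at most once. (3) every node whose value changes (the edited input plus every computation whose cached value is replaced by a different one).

First evaluation (everything demanded from the output):
  t2 = max2(4, -4) = 4
  t4 = mul(-4, 4) = -16
  t9 = max2(-4, 4) = 4
  t10 = max2(4, 4) = 4
  t11 = max2(-16, 4) = 4

Propagation after the edit:
  t2: runs — a6 -4->0; result 4 (same value as before).
  t4: runs — a6 -4->0; result 0.
  t9: runs — a6 -4->0; result 4 (same value as before).
  t10: checked — values it read are unchanged (t9 unchanged, a7 unchanged); reused cached 4 without running.
  t11: runs — t4 -16->0; result 4 (same value as before).

Key observation: the cutoff stops propagation at t10 — its inputs' values are unchanged, so it reuses its cache.

New value of t11: 4.
Computations that run: t2, t4, t9, t11 — 4 in total.
Values that change: a6, t4.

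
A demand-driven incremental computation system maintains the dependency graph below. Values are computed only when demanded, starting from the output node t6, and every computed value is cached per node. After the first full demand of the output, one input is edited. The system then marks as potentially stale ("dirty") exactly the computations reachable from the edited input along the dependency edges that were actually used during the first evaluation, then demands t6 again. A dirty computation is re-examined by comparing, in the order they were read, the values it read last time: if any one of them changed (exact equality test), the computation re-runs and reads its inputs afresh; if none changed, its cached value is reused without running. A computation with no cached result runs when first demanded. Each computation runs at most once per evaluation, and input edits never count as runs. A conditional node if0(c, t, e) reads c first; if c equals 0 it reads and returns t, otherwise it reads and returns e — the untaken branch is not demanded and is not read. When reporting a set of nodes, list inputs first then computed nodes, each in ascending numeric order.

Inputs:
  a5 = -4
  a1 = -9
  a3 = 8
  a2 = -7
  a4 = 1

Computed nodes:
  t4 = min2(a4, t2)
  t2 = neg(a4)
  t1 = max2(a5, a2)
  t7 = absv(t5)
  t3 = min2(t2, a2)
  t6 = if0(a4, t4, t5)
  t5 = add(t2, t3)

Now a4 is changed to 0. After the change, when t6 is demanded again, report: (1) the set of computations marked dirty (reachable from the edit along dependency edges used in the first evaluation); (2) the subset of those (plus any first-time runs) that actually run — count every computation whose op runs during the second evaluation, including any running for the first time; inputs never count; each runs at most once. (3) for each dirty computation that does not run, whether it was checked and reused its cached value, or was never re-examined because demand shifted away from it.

First evaluation (everything demanded from the output):
  t2 = neg(1) = -1
  t3 = min2(-1, -7) = -7
  t5 = add(-1, -7) = -8
  t6 = if0(a4=1 -> else branch t5) = -8

Propagation after the edit:
  t2: runs — a4 1->0; result 0.
  t3: marked dirty but never re-examined — demand shifted away from it.
  t4: demanded for the first time — runs, produces 0.
  t5: marked dirty but never re-examined — demand shifted away from it.
  t6: runs — a4 1->0; result 0.

Key observation: a condition flipped, so demand moved to the other branch — t3, t5 are never re-examined.

Marked dirty: t2, t3, t5, t6.
Computations that run: t2, t4, t6 — 3 in total.
Never re-examined (demand shifted away): t3, t5.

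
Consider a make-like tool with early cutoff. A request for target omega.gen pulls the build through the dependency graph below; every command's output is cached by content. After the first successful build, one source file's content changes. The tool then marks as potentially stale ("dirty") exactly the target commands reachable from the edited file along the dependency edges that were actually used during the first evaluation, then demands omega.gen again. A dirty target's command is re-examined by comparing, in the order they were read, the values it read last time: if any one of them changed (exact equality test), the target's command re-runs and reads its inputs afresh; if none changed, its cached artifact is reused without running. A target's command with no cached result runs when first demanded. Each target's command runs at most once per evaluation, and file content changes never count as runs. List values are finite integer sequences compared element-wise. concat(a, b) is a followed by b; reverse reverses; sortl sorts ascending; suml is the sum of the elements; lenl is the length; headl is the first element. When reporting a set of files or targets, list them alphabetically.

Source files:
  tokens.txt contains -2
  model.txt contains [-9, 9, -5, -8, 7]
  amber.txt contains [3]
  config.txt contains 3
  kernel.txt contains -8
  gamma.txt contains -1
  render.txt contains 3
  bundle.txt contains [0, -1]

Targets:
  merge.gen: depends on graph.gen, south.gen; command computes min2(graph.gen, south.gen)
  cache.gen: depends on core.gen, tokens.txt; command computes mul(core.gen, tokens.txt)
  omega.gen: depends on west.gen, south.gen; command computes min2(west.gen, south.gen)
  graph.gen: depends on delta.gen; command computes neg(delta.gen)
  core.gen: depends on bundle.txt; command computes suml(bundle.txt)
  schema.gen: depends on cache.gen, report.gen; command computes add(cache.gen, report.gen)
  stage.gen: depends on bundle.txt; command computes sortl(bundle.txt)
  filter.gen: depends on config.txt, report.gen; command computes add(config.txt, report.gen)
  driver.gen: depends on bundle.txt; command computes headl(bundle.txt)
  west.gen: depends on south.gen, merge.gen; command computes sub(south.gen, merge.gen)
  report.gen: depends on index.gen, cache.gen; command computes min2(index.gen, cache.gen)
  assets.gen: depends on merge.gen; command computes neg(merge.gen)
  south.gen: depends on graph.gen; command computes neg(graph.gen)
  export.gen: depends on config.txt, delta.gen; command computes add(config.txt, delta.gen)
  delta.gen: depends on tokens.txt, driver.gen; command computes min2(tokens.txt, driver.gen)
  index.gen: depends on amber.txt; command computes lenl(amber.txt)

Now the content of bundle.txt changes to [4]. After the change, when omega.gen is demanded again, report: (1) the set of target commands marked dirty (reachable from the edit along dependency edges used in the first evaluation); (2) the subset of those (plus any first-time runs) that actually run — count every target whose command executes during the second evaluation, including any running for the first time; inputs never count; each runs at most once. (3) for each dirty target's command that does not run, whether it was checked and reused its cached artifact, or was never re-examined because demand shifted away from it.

First demand of the output computes:
  driver.gen = headl([0, -1]) = 0
  delta.gen = min2(-2, 0) = -2
  graph.gen = neg(-2) = 2
  south.gen = neg(2) = -2
  merge.gen = min2(2, -2) = -2
  west.gen = sub(-2, -2) = 0
  omega.gen = min2(0, -2) = -2

After the edit, cleaning proceeds:
  driver.gen: a read changed (bundle.txt [0, -1]->[4]) — executes, giving 4.
  delta.gen: a read changed (driver.gen 0->4) — executes, giving -2 — identical to its old value.
  graph.gen: dirty, but its reads are unchanged (delta.gen unchanged); cached 2 stands.
  south.gen: dirty, but its reads are unchanged (graph.gen unchanged); cached -2 stands.
  merge.gen: dirty, but its reads are unchanged (graph.gen unchanged, south.gen unchanged); cached -2 stands.
  west.gen: dirty, but its reads are unchanged (south.gen unchanged, merge.gen unchanged); cached 0 stands.
  omega.gen: dirty, but its reads are unchanged (west.gen unchanged, south.gen unchanged); cached -2 stands.

Note the absorption at delta.gen: it re-runs yet its value is the same, leaving the output's value untouched.

The edit dirties: delta.gen, driver.gen, graph.gen, merge.gen, omega.gen, south.gen, west.gen.
2 target commands run: delta.gen, driver.gen.
Cache hits after checking: graph.gen, merge.gen, omega.gen, south.gen, west.gen.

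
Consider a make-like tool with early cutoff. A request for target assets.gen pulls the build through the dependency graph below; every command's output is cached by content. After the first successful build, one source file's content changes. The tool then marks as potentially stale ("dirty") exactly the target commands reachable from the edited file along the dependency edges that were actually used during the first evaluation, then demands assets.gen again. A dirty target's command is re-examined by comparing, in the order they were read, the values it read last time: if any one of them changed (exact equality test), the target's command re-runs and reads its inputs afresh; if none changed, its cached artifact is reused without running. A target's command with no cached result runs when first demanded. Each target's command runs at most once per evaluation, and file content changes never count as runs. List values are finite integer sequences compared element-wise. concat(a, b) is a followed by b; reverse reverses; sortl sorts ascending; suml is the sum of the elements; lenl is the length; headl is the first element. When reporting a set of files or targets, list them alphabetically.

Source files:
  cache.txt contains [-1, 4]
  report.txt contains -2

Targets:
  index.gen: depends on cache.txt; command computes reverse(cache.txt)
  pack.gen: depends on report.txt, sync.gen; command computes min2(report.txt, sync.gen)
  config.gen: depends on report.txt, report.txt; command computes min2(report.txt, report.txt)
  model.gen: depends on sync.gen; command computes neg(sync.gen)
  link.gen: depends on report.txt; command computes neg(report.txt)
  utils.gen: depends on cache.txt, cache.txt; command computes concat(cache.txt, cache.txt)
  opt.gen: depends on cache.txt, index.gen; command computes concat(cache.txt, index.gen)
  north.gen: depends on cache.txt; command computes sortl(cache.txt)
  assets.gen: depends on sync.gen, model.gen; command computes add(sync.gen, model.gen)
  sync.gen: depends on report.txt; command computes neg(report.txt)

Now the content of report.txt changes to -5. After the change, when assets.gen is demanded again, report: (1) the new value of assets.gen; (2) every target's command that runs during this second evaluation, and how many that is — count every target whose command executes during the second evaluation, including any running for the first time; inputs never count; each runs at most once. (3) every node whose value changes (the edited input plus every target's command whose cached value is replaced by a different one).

First demand of the output computes:
  sync.gen = neg(-2) = 2
  model.gen = neg(2) = -2
  assets.gen = add(2, -2) = 0

After the edit, cleaning proceeds:
  sync.gen: a read changed (report.txt -2->-5) — executes, giving 5.
  model.gen: a read changed (sync.gen 2->5) — executes, giving -5.
  assets.gen: a read changed (sync.gen 2->5; model.gen -2->-5) — executes, giving 0 — identical to its old value.

Demanding assets.gen again yields 0.
3 target commands run: assets.gen, model.gen, sync.gen.
The nodes whose values change: model.gen, report.txt, sync.gen.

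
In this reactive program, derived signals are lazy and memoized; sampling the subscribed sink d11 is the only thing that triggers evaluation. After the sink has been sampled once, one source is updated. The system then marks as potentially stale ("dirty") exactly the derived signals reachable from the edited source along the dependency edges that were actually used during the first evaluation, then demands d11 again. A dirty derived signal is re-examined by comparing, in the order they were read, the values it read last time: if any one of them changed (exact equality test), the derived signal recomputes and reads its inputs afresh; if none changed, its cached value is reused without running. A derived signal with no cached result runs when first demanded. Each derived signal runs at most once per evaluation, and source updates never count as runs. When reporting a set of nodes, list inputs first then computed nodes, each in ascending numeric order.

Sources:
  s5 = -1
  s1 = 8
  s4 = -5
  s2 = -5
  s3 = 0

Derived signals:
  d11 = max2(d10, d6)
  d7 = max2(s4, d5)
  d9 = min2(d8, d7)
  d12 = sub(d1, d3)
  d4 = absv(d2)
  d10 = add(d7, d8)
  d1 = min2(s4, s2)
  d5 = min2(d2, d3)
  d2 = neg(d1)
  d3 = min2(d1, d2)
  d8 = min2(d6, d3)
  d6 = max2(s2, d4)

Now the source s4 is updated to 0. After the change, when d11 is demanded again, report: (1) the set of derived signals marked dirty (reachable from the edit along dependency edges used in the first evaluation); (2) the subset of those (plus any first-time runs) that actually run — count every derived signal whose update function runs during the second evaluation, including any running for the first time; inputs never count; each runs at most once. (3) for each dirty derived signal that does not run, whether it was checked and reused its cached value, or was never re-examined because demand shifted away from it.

The edit dirties: d1, d2, d3, d4, d5, d6, d7, d8, d10, d11.
4 derived signals run: d1, d7, d10, d11.
Cache hits after checking: d2, d3, d4, d5, d6, d8.
Note where the cutoff bites: d2 is checked, finds nothing changed, and keeps its cache.

First demand of the output computes:
  d1 = min2(-5, -5) = -5
  d2 = neg(-5) = 5
  d3 = min2(-5, 5) = -5
  d4 = absv(5) = 5
  d5 = min2(5, -5) = -5
  d6 = max2(-5, 5) = 5
  d7 = max2(-5, -5) = -5
  d8 = min2(5, -5) = -5
  d10 = add(-5, -5) = -10
  d11 = max2(-10, 5) = 5

After the edit, cleaning proceeds:
  d1: a read changed (s4 -5->0) — executes, giving -5 — identical to its old value.
  d2: dirty, but its reads are unchanged (d1 unchanged); cached 5 stands.
  d3: dirty, but its reads are unchanged (d1 unchanged, d2 unchanged); cached -5 stands.
  d4: dirty, but its reads are unchanged (d2 unchanged); cached 5 stands.
  d5: dirty, but its reads are unchanged (d2 unchanged, d3 unchanged); cached -5 stands.
  d6: dirty, but its reads are unchanged (s2 unchanged, d4 unchanged); cached 5 stands.
  d7: a read changed (s4 -5->0) — executes, giving 0.
  d8: dirty, but its reads are unchanged (d6 unchanged, d3 unchanged); cached -5 stands.
  d10: a read changed (d7 -5->0) — executes, giving -5.
  d11: a read changed (d10 -10->-5) — executes, giving 5 — identical to its old value.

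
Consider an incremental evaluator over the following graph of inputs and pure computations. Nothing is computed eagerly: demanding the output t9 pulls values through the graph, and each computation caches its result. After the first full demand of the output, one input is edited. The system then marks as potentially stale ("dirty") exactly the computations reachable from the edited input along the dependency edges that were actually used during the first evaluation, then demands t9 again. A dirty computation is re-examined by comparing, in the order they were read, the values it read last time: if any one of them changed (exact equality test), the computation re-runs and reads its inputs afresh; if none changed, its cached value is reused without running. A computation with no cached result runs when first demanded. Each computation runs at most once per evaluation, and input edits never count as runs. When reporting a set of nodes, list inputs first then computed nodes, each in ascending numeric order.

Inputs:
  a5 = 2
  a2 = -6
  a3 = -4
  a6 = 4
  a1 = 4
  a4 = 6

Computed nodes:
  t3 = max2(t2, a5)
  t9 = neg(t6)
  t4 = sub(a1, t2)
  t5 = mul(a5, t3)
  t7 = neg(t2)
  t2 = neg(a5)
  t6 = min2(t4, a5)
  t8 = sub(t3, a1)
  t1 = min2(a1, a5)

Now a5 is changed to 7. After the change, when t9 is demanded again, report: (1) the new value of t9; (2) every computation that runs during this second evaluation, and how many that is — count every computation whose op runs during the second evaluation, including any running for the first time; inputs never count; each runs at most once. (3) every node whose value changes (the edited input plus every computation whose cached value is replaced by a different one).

Initial pass — values computed on the first demand:
  t2 = neg(2) = -2
  t4 = sub(4, -2) = 6
  t6 = min2(6, 2) = 2
  t9 = neg(2) = -2

Second demand — change propagation:
  t2: re-runs because a5 2->7; new result -7.
  t4: re-runs because t2 -2->-7; new result 11.
  t6: re-runs because t4 6->11; a5 2->7; new result 7.
  t9: re-runs because t6 2->7; new result -7.

t9 now evaluates to -7.
Run set: t2, t4, t6, t9 (4 run).
Changed values: a5, t2, t4, t6, t9.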